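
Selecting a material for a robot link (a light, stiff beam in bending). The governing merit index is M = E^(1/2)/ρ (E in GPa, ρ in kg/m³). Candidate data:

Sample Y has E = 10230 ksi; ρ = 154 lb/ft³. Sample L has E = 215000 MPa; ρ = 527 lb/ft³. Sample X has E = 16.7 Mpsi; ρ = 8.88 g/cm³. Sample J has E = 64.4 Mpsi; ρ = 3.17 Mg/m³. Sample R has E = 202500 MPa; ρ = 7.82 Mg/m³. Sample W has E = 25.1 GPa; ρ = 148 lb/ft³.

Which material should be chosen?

sample J

Normalizing units and computing the index:
  sample Y: E = 70.53 GPa, ρ = 2467 kg/m³
  sample L: E = 215.0 GPa, ρ = 8442 kg/m³
  sample X: E = 115.1 GPa, ρ = 8880 kg/m³
  sample J: E = 444.0 GPa, ρ = 3170 kg/m³
  sample R: E = 202.5 GPa, ρ = 7820 kg/m³
  sample W: E = 25.10 GPa, ρ = 2371 kg/m³
  sample J: M = 6.65×10⁻³
  sample Y: M = 3.40×10⁻³
  sample W: M = 2.11×10⁻³
  sample R: M = 1.82×10⁻³
  sample L: M = 1.74×10⁻³
  sample X: M = 1.21×10⁻³
Sample J has the largest M.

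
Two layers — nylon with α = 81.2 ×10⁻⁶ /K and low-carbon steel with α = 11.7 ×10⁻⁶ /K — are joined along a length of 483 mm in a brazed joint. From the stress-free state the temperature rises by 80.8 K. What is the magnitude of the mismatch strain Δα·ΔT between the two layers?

5.62×10⁻³

Δα = |81.2 − 11.7|×10⁻⁶/K = 69.5×10⁻⁶/K.
Mismatch strain = Δα·ΔT = 69.5×10⁻⁶ × 80.8 = 5.62×10⁻³.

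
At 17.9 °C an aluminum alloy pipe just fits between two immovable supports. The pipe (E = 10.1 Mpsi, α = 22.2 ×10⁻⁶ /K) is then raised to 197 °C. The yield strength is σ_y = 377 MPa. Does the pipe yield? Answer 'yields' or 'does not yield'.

does not yield

E = 10.1 Mpsi = 69.64 GPa.
ΔT = 179.1 K. Constrained thermal stress σ = E·α·ΔT = 69.64×10³ MPa × 22.2×10⁻⁶ × 179.1 = 277 MPa (compressive).
Compare to σ_y = 377 MPa: σ < σ_y, so it does not yield.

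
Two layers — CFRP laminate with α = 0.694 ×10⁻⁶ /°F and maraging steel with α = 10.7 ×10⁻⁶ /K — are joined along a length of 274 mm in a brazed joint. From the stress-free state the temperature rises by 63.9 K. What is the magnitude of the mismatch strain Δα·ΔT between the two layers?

CFRP laminate: α = 0.694×10⁻⁶/°F × 9/5 = 1.25×10⁻⁶/K.
Δα = |1.25 − 10.7|×10⁻⁶/K = 9.45×10⁻⁶/K.
Mismatch strain = Δα·ΔT = 9.45×10⁻⁶ × 63.9 = 6.04×10⁻⁴.

6.04×10⁻⁴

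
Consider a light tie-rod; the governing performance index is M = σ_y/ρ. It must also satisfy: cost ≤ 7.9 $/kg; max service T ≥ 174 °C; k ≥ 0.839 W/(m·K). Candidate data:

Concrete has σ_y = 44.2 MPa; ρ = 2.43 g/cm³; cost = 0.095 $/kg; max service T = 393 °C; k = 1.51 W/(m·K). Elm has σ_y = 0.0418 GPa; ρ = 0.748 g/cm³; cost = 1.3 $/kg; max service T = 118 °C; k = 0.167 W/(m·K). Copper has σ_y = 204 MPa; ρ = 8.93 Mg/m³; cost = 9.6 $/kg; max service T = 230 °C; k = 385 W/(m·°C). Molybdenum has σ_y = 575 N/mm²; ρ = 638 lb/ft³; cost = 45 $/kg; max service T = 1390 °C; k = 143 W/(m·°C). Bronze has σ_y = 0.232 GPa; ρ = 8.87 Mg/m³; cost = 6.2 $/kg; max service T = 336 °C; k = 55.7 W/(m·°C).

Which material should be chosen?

Screen on constraints: cost ≤ 7.9 $/kg; max service T ≥ 174 °C; k ≥ 0.839 W/(m·K). Survivors: concrete, bronze.
After converting to SI:
  concrete: σ_y = 44.20 MPa, ρ = 2430 kg/m³
  bronze: σ_y = 232.0 MPa, ρ = 8870 kg/m³
  bronze: M = 26.2 kN·m/kg
  concrete: M = 18.2 kN·m/kg
Bronze has the largest M.

bronze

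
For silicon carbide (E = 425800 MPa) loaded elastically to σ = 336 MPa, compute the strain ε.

E = 425800 MPa = 425.8 GPa = 425800 MPa.
ε = σ/E = 336 / 425800 = 7.89×10⁻⁴.

7.89×10⁻⁴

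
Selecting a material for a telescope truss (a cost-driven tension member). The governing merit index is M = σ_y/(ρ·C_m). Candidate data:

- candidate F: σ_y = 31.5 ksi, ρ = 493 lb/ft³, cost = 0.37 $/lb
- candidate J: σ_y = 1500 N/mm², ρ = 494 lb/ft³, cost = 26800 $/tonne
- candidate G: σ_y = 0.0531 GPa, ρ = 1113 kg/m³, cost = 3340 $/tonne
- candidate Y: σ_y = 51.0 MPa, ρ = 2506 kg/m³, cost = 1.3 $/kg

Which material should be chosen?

Putting every candidate on a common basis:
  candidate F: σ_y = 217.2 MPa, ρ = 7897 kg/m³, cost = 0.8157 $/kg
  candidate J: σ_y = 1500 MPa, ρ = 7913 kg/m³, cost = 26.80 $/kg
  candidate G: σ_y = 53.10 MPa, ρ = 1113 kg/m³, cost = 3.340 $/kg
  candidate Y: σ_y = 51.00 MPa, ρ = 2506 kg/m³, cost = 1.300 $/kg
  candidate F: M = 33.7 kN·m per $
  candidate Y: M = 15.7 kN·m per $
  candidate G: M = 14.3 kN·m per $
  candidate J: M = 7.07 kN·m per $
Candidate F has the largest M.

candidate F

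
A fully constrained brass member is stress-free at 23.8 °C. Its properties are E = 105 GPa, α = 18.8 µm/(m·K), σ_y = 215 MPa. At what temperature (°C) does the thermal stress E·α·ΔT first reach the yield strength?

133 °C

E·α·ΔT = 215.0 MPa ⇒ ΔT = 215.0 / (105.0×10³ × 18.8×10⁻⁶) = 108.9 K.
T = 23.8 + 108.9 = 132.7 °C.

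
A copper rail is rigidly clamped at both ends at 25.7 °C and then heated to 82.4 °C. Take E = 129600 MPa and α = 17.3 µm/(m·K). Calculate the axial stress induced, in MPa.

E = 129600 MPa = 129.6 GPa.
ΔT = 56.70 K. Constrained thermal stress σ = E·α·ΔT = 129.6×10³ MPa × 17.3×10⁻⁶ × 56.70 = 127 MPa (compressive).

127 MPa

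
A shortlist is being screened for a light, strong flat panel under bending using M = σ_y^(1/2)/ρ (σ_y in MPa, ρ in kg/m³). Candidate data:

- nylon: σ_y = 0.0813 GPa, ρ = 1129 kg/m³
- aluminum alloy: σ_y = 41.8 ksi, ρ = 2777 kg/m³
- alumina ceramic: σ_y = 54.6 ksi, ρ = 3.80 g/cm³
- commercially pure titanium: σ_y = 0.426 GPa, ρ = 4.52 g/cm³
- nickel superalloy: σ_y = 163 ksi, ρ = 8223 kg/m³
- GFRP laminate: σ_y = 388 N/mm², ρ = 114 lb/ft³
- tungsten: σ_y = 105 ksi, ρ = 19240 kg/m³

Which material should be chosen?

Normalizing units and computing the index:
  nylon: σ_y = 81.30 MPa, ρ = 1129 kg/m³
  aluminum alloy: σ_y = 288.2 MPa, ρ = 2777 kg/m³
  alumina ceramic: σ_y = 376.5 MPa, ρ = 3800 kg/m³
  commercially pure titanium: σ_y = 426.0 MPa, ρ = 4520 kg/m³
  nickel superalloy: σ_y = 1124 MPa, ρ = 8223 kg/m³
  GFRP laminate: σ_y = 388.0 MPa, ρ = 1826 kg/m³
  tungsten: σ_y = 723.9 MPa, ρ = 19240 kg/m³
  GFRP laminate: M = 10.8×10⁻³
  nylon: M = 7.99×10⁻³
  aluminum alloy: M = 6.11×10⁻³
  alumina ceramic: M = 5.11×10⁻³
  commercially pure titanium: M = 4.57×10⁻³
  nickel superalloy: M = 4.08×10⁻³
  tungsten: M = 1.40×10⁻³
GFRP laminate ranks first.

GFRP laminate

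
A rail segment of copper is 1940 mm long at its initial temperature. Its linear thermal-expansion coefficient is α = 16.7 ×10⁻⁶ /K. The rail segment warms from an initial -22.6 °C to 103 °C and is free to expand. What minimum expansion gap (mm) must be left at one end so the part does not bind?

ΔT = 103 − (-22.6) = 125.6 K.
ΔL = α·L₀·ΔT = 16.7×10⁻⁶ × 1940 mm × 125.6 K = 4.07 mm.

4.07 mm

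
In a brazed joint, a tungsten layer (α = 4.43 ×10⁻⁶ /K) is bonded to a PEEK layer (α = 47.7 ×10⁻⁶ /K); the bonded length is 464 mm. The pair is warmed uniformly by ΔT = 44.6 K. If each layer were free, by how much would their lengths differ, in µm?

Δα = |4.43 − 47.7|×10⁻⁶/K = 43.3×10⁻⁶/K.
ΔL_mismatch = Δα·L·ΔT = 43.3×10⁻⁶ × 464.0 mm × 44.6 K = 895 µm.

895 µm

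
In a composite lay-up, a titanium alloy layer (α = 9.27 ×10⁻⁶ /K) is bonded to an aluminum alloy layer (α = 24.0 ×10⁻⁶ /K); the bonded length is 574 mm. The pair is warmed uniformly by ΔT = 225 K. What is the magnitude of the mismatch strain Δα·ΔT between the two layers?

Δα = |9.27 − 24.0|×10⁻⁶/K = 14.7×10⁻⁶/K.
Mismatch strain = Δα·ΔT = 14.7×10⁻⁶ × 225.0 = 3.31×10⁻³.

3.31×10⁻³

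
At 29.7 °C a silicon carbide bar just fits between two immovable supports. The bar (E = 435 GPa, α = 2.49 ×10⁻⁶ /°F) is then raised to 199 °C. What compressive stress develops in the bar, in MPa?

330 MPa

α = 2.49×10⁻⁶/°F × 9/5 = 4.48×10⁻⁶/K.
ΔT = 169.3 K. Constrained thermal stress σ = E·α·ΔT = 435.0×10³ MPa × 4.48×10⁻⁶ × 169.3 = 330 MPa (compressive).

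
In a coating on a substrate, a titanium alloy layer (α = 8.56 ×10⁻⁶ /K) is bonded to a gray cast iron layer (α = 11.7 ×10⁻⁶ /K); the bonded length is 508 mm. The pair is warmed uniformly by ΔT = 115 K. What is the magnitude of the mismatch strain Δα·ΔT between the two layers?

Δα = |8.56 − 11.7|×10⁻⁶/K = 3.14×10⁻⁶/K.
Mismatch strain = Δα·ΔT = 3.14×10⁻⁶ × 115.0 = 3.61×10⁻⁴.

3.61×10⁻⁴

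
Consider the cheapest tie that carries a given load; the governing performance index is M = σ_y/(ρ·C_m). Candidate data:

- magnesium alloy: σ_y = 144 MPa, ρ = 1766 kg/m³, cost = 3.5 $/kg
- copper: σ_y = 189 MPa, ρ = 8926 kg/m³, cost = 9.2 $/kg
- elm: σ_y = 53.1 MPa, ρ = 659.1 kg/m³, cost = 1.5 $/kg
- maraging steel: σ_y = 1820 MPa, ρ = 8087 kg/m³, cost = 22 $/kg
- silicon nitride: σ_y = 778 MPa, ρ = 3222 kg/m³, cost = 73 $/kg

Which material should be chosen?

Computing M directly (units already consistent):
  elm: M = 53.7 kN·m per $
  magnesium alloy: M = 23.3 kN·m per $
  maraging steel: M = 10.2 kN·m per $
  silicon nitride: M = 3.31 kN·m per $
  copper: M = 2.30 kN·m per $
Elm ranks first.

elm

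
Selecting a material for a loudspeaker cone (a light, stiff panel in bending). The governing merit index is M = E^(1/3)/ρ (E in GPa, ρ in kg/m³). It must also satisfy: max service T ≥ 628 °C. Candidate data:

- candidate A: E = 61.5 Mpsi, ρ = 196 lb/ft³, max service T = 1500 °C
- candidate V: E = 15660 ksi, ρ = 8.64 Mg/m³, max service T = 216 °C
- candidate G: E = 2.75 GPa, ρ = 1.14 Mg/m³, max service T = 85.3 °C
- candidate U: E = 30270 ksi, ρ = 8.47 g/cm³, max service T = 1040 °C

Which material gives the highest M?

Screen on constraints: max service T ≥ 628 °C. Survivors: candidate A, candidate U.
Putting every candidate on a common basis:
  candidate A: E = 424.0 GPa, ρ = 3140 kg/m³
  candidate U: E = 208.7 GPa, ρ = 8470 kg/m³
  candidate A: M = 2.39×10⁻³
  candidate U: M = 0.700×10⁻³
Highest index: candidate A.

candidate A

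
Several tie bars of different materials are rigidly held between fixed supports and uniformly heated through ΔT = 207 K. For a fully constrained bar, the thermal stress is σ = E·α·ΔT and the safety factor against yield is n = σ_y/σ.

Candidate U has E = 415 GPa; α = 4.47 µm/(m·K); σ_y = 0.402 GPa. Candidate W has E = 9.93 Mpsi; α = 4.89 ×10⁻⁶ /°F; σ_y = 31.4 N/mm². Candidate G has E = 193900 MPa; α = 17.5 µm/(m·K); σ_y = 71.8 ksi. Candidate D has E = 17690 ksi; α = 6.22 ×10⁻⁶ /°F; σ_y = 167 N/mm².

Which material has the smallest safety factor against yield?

candidate W

With everything in SI (GPa, ×10⁻⁶/K, MPa):
  candidate U: E = 415.0, α = 4.47, σ_y = 402.0 → σ = 384 MPa, n = 1.05
  candidate W: E = 68.46, α = 8.80, σ_y = 31.40 → σ = 125 MPa, n = 0.252
  candidate G: E = 193.9, α = 17.5, σ_y = 495.0 → σ = 702 MPa, n = 0.705
  candidate D: E = 122.0, α = 11.2, σ_y = 167.0 → σ = 283 MPa, n = 0.591
The minimum is candidate W at n = 0.252.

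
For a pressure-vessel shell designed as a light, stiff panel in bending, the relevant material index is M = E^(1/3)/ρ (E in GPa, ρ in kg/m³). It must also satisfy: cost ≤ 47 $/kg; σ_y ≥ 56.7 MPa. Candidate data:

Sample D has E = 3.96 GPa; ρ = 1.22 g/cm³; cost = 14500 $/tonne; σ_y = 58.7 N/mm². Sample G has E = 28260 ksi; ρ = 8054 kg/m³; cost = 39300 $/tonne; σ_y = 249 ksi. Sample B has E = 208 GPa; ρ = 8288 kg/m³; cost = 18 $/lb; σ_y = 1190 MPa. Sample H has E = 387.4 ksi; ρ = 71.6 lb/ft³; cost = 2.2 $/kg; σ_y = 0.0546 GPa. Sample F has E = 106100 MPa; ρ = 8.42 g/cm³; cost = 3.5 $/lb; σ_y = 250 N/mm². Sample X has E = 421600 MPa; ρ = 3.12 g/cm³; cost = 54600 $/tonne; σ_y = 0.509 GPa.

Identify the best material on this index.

sample D

Screen on constraints: cost ≤ 47 $/kg; σ_y ≥ 56.7 MPa. Survivors: sample D, sample G, sample B, sample F.
Putting every candidate on a common basis:
  sample D: E = 3.960 GPa, ρ = 1220 kg/m³
  sample G: E = 194.8 GPa, ρ = 8054 kg/m³
  sample B: E = 208.0 GPa, ρ = 8288 kg/m³
  sample F: E = 106.1 GPa, ρ = 8420 kg/m³
  sample D: M = 1.30×10⁻³
  sample G: M = 0.720×10⁻³
  sample B: M = 0.715×10⁻³
  sample F: M = 0.562×10⁻³
Highest index: sample D.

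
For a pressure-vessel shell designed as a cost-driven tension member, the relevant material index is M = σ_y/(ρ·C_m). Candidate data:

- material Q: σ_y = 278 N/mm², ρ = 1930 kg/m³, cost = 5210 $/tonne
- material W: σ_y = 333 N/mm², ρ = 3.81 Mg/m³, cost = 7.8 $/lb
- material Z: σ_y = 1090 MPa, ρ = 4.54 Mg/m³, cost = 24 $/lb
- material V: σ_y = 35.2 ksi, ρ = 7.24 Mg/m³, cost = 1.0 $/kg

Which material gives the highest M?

Convert each candidate to consistent units, then evaluate M:
  material Q: σ_y = 278.0 MPa, ρ = 1930 kg/m³, cost = 5.210 $/kg
  material W: σ_y = 333.0 MPa, ρ = 3810 kg/m³, cost = 17.20 $/kg
  material Z: σ_y = 1090 MPa, ρ = 4540 kg/m³, cost = 52.91 $/kg
  material V: σ_y = 242.7 MPa, ρ = 7240 kg/m³, cost = 1.000 $/kg
  material V: M = 33.5 kN·m per $
  material Q: M = 27.6 kN·m per $
  material W: M = 5.08 kN·m per $
  material Z: M = 4.54 kN·m per $
The maximum is for material V.

material V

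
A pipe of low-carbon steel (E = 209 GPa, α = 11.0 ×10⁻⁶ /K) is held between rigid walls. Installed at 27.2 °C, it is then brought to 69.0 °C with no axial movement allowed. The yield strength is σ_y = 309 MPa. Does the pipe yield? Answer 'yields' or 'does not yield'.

does not yield

ΔT = 41.80 K. Constrained thermal stress σ = E·α·ΔT = 209.0×10³ MPa × 11.0×10⁻⁶ × 41.80 = 96.1 MPa (compressive).
Compare to σ_y = 309 MPa: σ < σ_y, so it does not yield.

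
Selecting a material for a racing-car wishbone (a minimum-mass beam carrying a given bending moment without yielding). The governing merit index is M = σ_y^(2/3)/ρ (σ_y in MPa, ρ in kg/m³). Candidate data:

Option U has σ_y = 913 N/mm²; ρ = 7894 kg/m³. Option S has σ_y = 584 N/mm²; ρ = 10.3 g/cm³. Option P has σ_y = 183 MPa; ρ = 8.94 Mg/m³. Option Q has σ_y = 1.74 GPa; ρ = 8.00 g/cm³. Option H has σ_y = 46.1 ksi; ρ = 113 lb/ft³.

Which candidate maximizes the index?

Putting every candidate on a common basis:
  option U: σ_y = 913.0 MPa, ρ = 7894 kg/m³
  option S: σ_y = 584.0 MPa, ρ = 10300 kg/m³
  option P: σ_y = 183.0 MPa, ρ = 8940 kg/m³
  option Q: σ_y = 1740 MPa, ρ = 8000 kg/m³
  option H: σ_y = 317.8 MPa, ρ = 1810 kg/m³
  option H: M = 25.7×10⁻³
  option Q: M = 18.1×10⁻³
  option U: M = 11.9×10⁻³
  option S: M = 6.78×10⁻³
  option P: M = 3.61×10⁻³
Option H has the largest M.

option H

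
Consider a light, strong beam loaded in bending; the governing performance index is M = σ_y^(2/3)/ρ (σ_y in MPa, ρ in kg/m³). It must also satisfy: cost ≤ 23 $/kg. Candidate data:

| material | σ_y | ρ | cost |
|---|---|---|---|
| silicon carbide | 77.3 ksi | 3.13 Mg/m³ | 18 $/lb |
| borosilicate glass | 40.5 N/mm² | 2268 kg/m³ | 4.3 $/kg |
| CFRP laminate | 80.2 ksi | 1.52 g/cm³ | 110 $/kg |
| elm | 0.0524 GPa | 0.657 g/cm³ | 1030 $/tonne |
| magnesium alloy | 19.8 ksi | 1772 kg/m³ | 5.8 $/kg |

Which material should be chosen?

Screen on constraints: cost ≤ 23 $/kg. Survivors: borosilicate glass, elm, magnesium alloy.
Putting every candidate on a common basis:
  borosilicate glass: σ_y = 40.50 MPa, ρ = 2268 kg/m³
  elm: σ_y = 52.40 MPa, ρ = 657.0 kg/m³
  magnesium alloy: σ_y = 136.5 MPa, ρ = 1772 kg/m³
  elm: M = 21.3×10⁻³
  magnesium alloy: M = 15.0×10⁻³
  borosilicate glass: M = 5.20×10⁻³
Elm ranks first.

elm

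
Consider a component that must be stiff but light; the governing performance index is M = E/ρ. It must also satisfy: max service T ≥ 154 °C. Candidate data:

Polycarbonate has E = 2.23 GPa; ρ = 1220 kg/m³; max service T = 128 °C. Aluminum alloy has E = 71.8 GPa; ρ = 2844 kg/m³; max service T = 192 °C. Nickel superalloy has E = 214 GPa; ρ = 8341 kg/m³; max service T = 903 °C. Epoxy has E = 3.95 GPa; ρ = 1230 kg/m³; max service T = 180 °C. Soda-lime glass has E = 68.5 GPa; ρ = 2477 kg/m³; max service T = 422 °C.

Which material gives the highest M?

soda-lime glass

Screen on constraints: max service T ≥ 154 °C. Survivors: aluminum alloy, nickel superalloy, epoxy, soda-lime glass.
Per-candidate index values:
  soda-lime glass: M = 27.7 MN·m/kg
  nickel superalloy: M = 25.7 MN·m/kg
  aluminum alloy: M = 25.2 MN·m/kg
  epoxy: M = 3.21 MN·m/kg
Highest index: soda-lime glass.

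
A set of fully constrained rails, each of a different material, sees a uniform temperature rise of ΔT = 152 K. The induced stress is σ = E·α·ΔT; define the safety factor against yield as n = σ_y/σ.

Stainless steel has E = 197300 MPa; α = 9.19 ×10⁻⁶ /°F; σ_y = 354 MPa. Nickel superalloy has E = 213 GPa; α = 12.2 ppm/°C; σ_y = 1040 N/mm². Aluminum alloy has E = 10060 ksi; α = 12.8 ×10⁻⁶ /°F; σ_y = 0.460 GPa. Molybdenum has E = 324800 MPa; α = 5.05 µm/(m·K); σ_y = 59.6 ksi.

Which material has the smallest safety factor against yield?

stainless steel

In consistent units (E in GPa, α in ×10⁻⁶/K, σ_y in MPa):
  stainless steel: E = 197.3, α = 16.5, σ_y = 354.0 → σ = 496 MPa, n = 0.714
  nickel superalloy: E = 213.0, α = 12.2, σ_y = 1040 → σ = 395 MPa, n = 2.63
  aluminum alloy: E = 69.36, α = 23.0, σ_y = 460.0 → σ = 243 MPa, n = 1.89
  molybdenum: E = 324.8, α = 5.05, σ_y = 410.9 → σ = 249 MPa, n = 1.65
Stainless steel has the lowest safety factor, n = 0.714.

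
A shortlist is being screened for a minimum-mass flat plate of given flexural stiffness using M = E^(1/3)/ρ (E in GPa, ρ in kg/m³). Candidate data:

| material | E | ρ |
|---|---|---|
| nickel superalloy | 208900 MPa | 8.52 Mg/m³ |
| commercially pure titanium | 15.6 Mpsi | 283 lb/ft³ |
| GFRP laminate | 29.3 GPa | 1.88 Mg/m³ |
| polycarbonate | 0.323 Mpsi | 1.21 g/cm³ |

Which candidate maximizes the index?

GFRP laminate

Convert each candidate to consistent units, then evaluate M:
  nickel superalloy: E = 208.9 GPa, ρ = 8520 kg/m³
  commercially pure titanium: E = 107.6 GPa, ρ = 4533 kg/m³
  GFRP laminate: E = 29.30 GPa, ρ = 1880 kg/m³
  polycarbonate: E = 2.227 GPa, ρ = 1210 kg/m³
  GFRP laminate: M = 1.64×10⁻³
  polycarbonate: M = 1.08×10⁻³
  commercially pure titanium: M = 1.05×10⁻³
  nickel superalloy: M = 0.696×10⁻³
GFRP laminate ranks first.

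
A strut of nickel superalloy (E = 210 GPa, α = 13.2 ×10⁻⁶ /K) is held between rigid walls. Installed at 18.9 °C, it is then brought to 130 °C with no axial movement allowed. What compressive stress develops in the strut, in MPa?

308 MPa

ΔT = 111.1 K. Constrained thermal stress σ = E·α·ΔT = 210.0×10³ MPa × 13.2×10⁻⁶ × 111.1 = 308 MPa (compressive).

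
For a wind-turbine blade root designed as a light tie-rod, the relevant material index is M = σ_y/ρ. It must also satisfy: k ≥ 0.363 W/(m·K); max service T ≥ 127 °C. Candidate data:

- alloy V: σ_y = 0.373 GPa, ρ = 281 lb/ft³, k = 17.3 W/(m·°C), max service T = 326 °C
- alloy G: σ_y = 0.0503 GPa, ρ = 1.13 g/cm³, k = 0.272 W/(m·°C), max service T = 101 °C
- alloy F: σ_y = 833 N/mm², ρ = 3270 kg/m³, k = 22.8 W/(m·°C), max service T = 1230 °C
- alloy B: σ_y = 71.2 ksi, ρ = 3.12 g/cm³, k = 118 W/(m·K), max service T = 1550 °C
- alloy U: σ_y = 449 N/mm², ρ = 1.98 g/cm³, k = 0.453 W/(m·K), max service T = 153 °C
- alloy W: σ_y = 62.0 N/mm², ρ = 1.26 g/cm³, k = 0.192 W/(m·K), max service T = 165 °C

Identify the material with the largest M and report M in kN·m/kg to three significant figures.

Screen on constraints: k ≥ 0.363 W/(m·K); max service T ≥ 127 °C. Survivors: alloy V, alloy F, alloy B, alloy U.
After converting to SI:
  alloy V: σ_y = 373.0 MPa, ρ = 4501 kg/m³
  alloy F: σ_y = 833.0 MPa, ρ = 3270 kg/m³
  alloy B: σ_y = 490.9 MPa, ρ = 3120 kg/m³
  alloy U: σ_y = 449.0 MPa, ρ = 1980 kg/m³
  alloy F: M = 255 kN·m/kg
  alloy U: M = 227 kN·m/kg
  alloy B: M = 157 kN·m/kg
  alloy V: M = 82.9 kN·m/kg
Alloy F has the largest M.

alloy F, M = 255 kN·m/kg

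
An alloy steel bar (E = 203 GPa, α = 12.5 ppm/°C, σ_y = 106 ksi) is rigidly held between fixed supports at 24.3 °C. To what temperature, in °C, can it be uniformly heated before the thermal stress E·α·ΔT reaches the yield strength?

σ_y = 106 ksi = 730.8 MPa.
E·α·ΔT = 730.8 MPa ⇒ ΔT = 730.8 / (203.0×10³ × 12.5×10⁻⁶) = 288.0 K.
T = 24.3 + 288.0 = 312.3 °C.

312 °C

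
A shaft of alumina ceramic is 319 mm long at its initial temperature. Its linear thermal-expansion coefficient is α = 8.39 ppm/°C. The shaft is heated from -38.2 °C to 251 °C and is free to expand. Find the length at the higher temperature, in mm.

319.77 mm

ΔT = 251 − (-38.2) = 289.2 K.
ΔL = α·L₀·ΔT = 8.39×10⁻⁶ × 319 mm × 289.2 K = 0.774 mm.
L = L₀ + ΔL = 319 + 0.774 = 319.77 mm.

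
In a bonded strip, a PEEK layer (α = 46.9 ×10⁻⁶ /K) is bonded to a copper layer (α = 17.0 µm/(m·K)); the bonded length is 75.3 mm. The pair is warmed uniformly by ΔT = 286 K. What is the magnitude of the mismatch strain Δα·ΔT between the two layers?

Δα = |46.9 − 17.0|×10⁻⁶/K = 29.9×10⁻⁶/K.
Mismatch strain = Δα·ΔT = 29.9×10⁻⁶ × 286.0 = 8.55×10⁻³.

8.55×10⁻³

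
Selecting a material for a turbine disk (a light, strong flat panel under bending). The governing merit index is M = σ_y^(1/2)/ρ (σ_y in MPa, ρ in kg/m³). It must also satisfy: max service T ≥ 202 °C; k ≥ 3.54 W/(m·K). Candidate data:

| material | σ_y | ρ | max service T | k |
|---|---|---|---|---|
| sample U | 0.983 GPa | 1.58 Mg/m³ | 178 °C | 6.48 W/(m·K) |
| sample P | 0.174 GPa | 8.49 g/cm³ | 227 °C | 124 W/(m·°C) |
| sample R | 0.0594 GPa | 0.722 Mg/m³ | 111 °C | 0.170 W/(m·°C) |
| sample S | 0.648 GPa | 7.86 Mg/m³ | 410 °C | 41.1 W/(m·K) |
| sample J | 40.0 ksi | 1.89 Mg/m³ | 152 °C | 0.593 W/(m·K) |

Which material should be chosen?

sample S

Screen on constraints: max service T ≥ 202 °C; k ≥ 3.54 W/(m·K). Survivors: sample P, sample S.
After converting to SI:
  sample P: σ_y = 174.0 MPa, ρ = 8490 kg/m³
  sample S: σ_y = 648.0 MPa, ρ = 7860 kg/m³
  sample S: M = 3.24×10⁻³
  sample P: M = 1.55×10⁻³
The maximum is for sample S.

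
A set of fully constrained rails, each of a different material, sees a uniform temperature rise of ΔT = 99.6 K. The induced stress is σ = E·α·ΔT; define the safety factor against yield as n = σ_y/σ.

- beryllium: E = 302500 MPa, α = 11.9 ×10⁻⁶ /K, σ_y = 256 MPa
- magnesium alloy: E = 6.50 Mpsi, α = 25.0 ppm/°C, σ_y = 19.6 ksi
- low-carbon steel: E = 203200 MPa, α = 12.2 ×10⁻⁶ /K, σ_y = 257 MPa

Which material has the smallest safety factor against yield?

beryllium

In consistent units (E in GPa, α in ×10⁻⁶/K, σ_y in MPa):
  beryllium: E = 302.5, α = 11.9, σ_y = 256.0 → σ = 359 MPa, n = 0.714
  magnesium alloy: E = 44.82, α = 25.0, σ_y = 135.1 → σ = 112 MPa, n = 1.21
  low-carbon steel: E = 203.2, α = 12.2, σ_y = 257.0 → σ = 247 MPa, n = 1.04
Smallest n: beryllium with n = 0.714.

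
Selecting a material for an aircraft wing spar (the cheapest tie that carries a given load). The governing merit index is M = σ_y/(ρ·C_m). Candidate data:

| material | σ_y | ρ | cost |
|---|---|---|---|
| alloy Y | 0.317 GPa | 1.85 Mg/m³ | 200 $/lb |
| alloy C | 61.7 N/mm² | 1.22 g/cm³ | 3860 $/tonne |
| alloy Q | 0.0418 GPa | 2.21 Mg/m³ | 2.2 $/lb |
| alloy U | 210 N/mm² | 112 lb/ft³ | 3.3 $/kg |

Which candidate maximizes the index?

alloy U

Convert each candidate to consistent units, then evaluate M:
  alloy Y: σ_y = 317.0 MPa, ρ = 1850 kg/m³, cost = 440.9 $/kg
  alloy C: σ_y = 61.70 MPa, ρ = 1220 kg/m³, cost = 3.860 $/kg
  alloy Q: σ_y = 41.80 MPa, ρ = 2210 kg/m³, cost = 4.850 $/kg
  alloy U: σ_y = 210.0 MPa, ρ = 1794 kg/m³, cost = 3.300 $/kg
  alloy U: M = 35.5 kN·m per $
  alloy C: M = 13.1 kN·m per $
  alloy Q: M = 3.90 kN·m per $
  alloy Y: M = 0.389 kN·m per $
Alloy U ranks first.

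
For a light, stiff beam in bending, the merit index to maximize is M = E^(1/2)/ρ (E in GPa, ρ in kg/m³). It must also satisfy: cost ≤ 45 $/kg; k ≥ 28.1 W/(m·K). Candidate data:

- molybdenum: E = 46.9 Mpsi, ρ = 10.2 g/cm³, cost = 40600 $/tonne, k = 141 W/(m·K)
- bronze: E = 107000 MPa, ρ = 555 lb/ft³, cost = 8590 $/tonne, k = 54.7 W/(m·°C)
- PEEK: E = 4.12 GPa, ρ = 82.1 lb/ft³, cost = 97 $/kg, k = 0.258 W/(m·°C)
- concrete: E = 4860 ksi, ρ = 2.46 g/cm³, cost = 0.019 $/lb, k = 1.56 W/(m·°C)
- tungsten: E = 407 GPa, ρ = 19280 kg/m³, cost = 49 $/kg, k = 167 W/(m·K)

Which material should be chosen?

molybdenum

Screen on constraints: cost ≤ 45 $/kg; k ≥ 28.1 W/(m·K). Survivors: molybdenum, bronze.
Convert each candidate to consistent units, then evaluate M:
  molybdenum: E = 323.4 GPa, ρ = 10200 kg/m³
  bronze: E = 107.0 GPa, ρ = 8890 kg/m³
  molybdenum: M = 1.76×10⁻³
  bronze: M = 1.16×10⁻³
Molybdenum has the largest M.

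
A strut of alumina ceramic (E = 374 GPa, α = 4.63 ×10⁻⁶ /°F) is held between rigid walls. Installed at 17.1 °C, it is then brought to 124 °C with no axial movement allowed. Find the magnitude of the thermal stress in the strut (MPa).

α = 4.63×10⁻⁶/°F × 9/5 = 8.33×10⁻⁶/K.
ΔT = 106.9 K. Constrained thermal stress σ = E·α·ΔT = 374.0×10³ MPa × 8.33×10⁻⁶ × 106.9 = 333 MPa (compressive).

333 MPa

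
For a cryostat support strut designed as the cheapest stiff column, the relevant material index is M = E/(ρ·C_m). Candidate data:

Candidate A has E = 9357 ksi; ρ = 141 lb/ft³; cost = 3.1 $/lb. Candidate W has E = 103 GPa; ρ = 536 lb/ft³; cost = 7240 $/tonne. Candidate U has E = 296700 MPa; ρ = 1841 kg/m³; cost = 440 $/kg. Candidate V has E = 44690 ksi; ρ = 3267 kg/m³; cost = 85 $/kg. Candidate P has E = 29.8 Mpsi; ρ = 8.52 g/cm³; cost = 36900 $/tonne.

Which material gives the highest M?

In SI units:
  candidate A: E = 64.51 GPa, ρ = 2259 kg/m³, cost = 6.834 $/kg
  candidate W: E = 103.0 GPa, ρ = 8586 kg/m³, cost = 7.240 $/kg
  candidate U: E = 296.7 GPa, ρ = 1841 kg/m³, cost = 440.0 $/kg
  candidate V: E = 308.1 GPa, ρ = 3267 kg/m³, cost = 85.00 $/kg
  candidate P: E = 205.5 GPa, ρ = 8520 kg/m³, cost = 36.90 $/kg
  candidate A: M = 4.18 MN·m per $
  candidate W: M = 1.66 MN·m per $
  candidate V: M = 1.11 MN·m per $
  candidate P: M = 0.654 MN·m per $
  candidate U: M = 0.366 MN·m per $
Highest index: candidate A.

candidate A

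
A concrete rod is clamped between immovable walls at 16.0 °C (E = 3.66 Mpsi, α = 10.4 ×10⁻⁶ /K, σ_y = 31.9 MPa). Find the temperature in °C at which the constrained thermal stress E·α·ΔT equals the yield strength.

E = 3.66 Mpsi = 25.23 GPa.
E·α·ΔT = 31.90 MPa ⇒ ΔT = 31.90 / (25.23×10³ × 10.4×10⁻⁶) = 121.6 K.
T = 16.0 + 121.6 = 137.6 °C.

138 °C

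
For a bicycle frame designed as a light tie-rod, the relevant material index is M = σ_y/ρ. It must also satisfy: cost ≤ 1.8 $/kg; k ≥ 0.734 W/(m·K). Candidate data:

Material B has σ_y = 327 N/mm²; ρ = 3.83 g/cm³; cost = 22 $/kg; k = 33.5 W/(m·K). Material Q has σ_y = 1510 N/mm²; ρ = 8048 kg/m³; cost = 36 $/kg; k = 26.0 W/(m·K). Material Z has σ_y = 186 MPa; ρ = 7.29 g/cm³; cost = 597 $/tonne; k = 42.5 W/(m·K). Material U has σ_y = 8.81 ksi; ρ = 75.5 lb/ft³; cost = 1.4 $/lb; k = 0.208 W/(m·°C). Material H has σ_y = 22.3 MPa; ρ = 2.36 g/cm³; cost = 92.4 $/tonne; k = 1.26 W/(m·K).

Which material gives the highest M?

Screen on constraints: cost ≤ 1.8 $/kg; k ≥ 0.734 W/(m·K). Survivors: material Z, material H.
After converting to SI:
  material Z: σ_y = 186.0 MPa, ρ = 7290 kg/m³
  material H: σ_y = 22.30 MPa, ρ = 2360 kg/m³
  material Z: M = 25.5 kN·m/kg
  material H: M = 9.45 kN·m/kg
Material Z ranks first.

material Z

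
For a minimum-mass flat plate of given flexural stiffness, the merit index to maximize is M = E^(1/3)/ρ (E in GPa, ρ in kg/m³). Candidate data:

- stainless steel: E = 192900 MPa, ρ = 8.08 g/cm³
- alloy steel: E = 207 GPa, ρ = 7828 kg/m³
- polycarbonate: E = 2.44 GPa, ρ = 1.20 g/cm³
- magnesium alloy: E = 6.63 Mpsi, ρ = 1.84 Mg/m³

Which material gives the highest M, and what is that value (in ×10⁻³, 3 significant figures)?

Normalizing units and computing the index:
  stainless steel: E = 192.9 GPa, ρ = 8080 kg/m³
  alloy steel: E = 207.0 GPa, ρ = 7828 kg/m³
  polycarbonate: E = 2.440 GPa, ρ = 1200 kg/m³
  magnesium alloy: E = 45.71 GPa, ρ = 1840 kg/m³
  magnesium alloy: M = 1.94×10⁻³
  polycarbonate: M = 1.12×10⁻³
  alloy steel: M = 0.756×10⁻³
  stainless steel: M = 0.715×10⁻³
Magnesium alloy has the largest M.

magnesium alloy, M = 1.94×10⁻³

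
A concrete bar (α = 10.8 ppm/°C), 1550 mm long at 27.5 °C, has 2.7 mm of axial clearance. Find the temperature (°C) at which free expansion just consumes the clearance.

189 °C

α·L₀·ΔT = 2.7 mm ⇒ ΔT = 2.7 / (10.8×10⁻⁶ × 1550.0) = 161.3 K.
T = 27.5 + 161.3 = 188.8 °C.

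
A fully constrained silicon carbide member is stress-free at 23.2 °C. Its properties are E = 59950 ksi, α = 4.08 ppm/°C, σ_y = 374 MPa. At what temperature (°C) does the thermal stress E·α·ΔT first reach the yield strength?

245 °C

E = 59950 ksi = 413.3 GPa.
E·α·ΔT = 374.0 MPa ⇒ ΔT = 374.0 / (413.3×10³ × 4.08×10⁻⁶) = 221.8 K.
T = 23.2 + 221.8 = 245.0 °C.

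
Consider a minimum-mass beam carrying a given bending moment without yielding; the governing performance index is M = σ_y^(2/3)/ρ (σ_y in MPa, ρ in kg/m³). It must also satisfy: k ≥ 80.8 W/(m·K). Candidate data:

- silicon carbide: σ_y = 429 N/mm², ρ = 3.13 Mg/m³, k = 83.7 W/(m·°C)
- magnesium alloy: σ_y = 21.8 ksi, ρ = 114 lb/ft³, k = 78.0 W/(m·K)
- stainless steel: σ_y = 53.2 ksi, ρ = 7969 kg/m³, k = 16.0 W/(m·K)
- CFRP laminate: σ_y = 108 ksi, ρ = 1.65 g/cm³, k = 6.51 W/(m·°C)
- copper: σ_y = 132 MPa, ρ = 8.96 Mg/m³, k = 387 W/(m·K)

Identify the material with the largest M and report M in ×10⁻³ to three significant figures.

Screen on constraints: k ≥ 80.8 W/(m·K). Survivors: silicon carbide, copper.
In SI units:
  silicon carbide: σ_y = 429.0 MPa, ρ = 3130 kg/m³
  copper: σ_y = 132.0 MPa, ρ = 8960 kg/m³
  silicon carbide: M = 18.2×10⁻³
  copper: M = 2.89×10⁻³
The maximum is for silicon carbide.

silicon carbide, M = 18.2×10⁻³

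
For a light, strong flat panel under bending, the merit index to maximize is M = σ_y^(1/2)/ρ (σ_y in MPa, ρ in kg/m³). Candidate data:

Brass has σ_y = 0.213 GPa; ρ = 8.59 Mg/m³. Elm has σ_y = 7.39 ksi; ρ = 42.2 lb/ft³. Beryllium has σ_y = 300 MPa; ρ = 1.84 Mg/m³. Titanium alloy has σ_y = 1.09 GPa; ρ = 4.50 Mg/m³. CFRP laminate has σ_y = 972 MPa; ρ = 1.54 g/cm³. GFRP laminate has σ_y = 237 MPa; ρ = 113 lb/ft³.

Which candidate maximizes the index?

In SI units:
  brass: σ_y = 213.0 MPa, ρ = 8590 kg/m³
  elm: σ_y = 50.95 MPa, ρ = 676.0 kg/m³
  beryllium: σ_y = 300.0 MPa, ρ = 1840 kg/m³
  titanium alloy: σ_y = 1090 MPa, ρ = 4500 kg/m³
  CFRP laminate: σ_y = 972.0 MPa, ρ = 1540 kg/m³
  GFRP laminate: σ_y = 237.0 MPa, ρ = 1810 kg/m³
  CFRP laminate: M = 20.2×10⁻³
  elm: M = 10.6×10⁻³
  beryllium: M = 9.41×10⁻³
  GFRP laminate: M = 8.51×10⁻³
  titanium alloy: M = 7.34×10⁻³
  brass: M = 1.70×10⁻³
The maximum is for CFRP laminate.

CFRP laminate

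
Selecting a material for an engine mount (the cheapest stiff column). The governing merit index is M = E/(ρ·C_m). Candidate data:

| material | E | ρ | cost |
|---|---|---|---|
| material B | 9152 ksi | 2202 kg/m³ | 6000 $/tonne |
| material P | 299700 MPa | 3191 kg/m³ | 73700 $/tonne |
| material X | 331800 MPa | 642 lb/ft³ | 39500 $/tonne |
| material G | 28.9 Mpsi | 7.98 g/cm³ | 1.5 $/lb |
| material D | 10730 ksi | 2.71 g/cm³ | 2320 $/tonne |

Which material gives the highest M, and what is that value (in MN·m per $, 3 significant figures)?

Normalizing units and computing the index:
  material B: E = 63.10 GPa, ρ = 2202 kg/m³, cost = 6.000 $/kg
  material P: E = 299.7 GPa, ρ = 3191 kg/m³, cost = 73.70 $/kg
  material X: E = 331.8 GPa, ρ = 10280 kg/m³, cost = 39.50 $/kg
  material G: E = 199.3 GPa, ρ = 7980 kg/m³, cost = 3.307 $/kg
  material D: E = 73.98 GPa, ρ = 2710 kg/m³, cost = 2.320 $/kg
  material D: M = 11.8 MN·m per $
  material G: M = 7.55 MN·m per $
  material B: M = 4.78 MN·m per $
  material P: M = 1.27 MN·m per $
  material X: M = 0.817 MN·m per $
Material D ranks first.

material D, M = 11.8 MN·m per $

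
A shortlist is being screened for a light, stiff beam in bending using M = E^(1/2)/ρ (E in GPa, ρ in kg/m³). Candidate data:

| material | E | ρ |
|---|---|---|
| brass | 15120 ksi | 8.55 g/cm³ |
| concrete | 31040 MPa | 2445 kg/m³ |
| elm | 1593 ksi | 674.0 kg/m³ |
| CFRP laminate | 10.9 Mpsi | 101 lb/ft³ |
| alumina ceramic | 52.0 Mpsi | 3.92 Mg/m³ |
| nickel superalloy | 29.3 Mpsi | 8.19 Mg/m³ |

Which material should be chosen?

In SI units:
  brass: E = 104.2 GPa, ρ = 8550 kg/m³
  concrete: E = 31.04 GPa, ρ = 2445 kg/m³
  elm: E = 10.98 GPa, ρ = 674.0 kg/m³
  CFRP laminate: E = 75.15 GPa, ρ = 1618 kg/m³
  alumina ceramic: E = 358.5 GPa, ρ = 3920 kg/m³
  nickel superalloy: E = 202.0 GPa, ρ = 8190 kg/m³
  CFRP laminate: M = 5.36×10⁻³
  elm: M = 4.92×10⁻³
  alumina ceramic: M = 4.83×10⁻³
  concrete: M = 2.28×10⁻³
  nickel superalloy: M = 1.74×10⁻³
  brass: M = 1.19×10⁻³
The maximum is for CFRP laminate.

CFRP laminate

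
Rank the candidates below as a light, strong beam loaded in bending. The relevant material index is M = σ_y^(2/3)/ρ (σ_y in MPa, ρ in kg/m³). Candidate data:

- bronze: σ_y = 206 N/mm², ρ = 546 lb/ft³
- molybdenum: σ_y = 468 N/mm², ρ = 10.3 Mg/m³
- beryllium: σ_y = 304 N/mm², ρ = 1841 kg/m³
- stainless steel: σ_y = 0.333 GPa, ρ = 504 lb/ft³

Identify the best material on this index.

beryllium

Putting every candidate on a common basis:
  bronze: σ_y = 206.0 MPa, ρ = 8746 kg/m³
  molybdenum: σ_y = 468.0 MPa, ρ = 10300 kg/m³
  beryllium: σ_y = 304.0 MPa, ρ = 1841 kg/m³
  stainless steel: σ_y = 333.0 MPa, ρ = 8073 kg/m³
  beryllium: M = 24.6×10⁻³
  stainless steel: M = 5.95×10⁻³
  molybdenum: M = 5.85×10⁻³
  bronze: M = 3.99×10⁻³
Beryllium has the largest M.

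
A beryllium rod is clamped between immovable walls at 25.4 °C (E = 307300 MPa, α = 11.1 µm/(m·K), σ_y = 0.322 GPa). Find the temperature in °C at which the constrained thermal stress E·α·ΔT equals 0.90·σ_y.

110 °C

E = 307300 MPa = 307.3 GPa.
σ_y = 0.322 GPa = 322.0 MPa.
E·α·ΔT = 289.8 MPa ⇒ ΔT = 289.8 / (307.3×10³ × 11.1×10⁻⁶) = 84.96 K.
T = 25.4 + 84.96 = 110.4 °C.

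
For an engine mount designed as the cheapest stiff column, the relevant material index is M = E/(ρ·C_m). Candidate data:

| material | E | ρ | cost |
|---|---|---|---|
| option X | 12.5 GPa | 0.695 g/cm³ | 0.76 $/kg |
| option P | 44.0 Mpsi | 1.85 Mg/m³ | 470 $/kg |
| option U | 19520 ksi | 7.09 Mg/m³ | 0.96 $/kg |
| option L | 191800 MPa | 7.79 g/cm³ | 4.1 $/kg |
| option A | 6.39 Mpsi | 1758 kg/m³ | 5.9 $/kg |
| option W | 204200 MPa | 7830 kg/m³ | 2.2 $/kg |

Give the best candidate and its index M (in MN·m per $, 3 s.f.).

Convert each candidate to consistent units, then evaluate M:
  option X: E = 12.50 GPa, ρ = 695.0 kg/m³, cost = 0.7600 $/kg
  option P: E = 303.4 GPa, ρ = 1850 kg/m³, cost = 470.0 $/kg
  option U: E = 134.6 GPa, ρ = 7090 kg/m³, cost = 0.9600 $/kg
  option L: E = 191.8 GPa, ρ = 7790 kg/m³, cost = 4.100 $/kg
  option A: E = 44.06 GPa, ρ = 1758 kg/m³, cost = 5.900 $/kg
  option W: E = 204.2 GPa, ρ = 7830 kg/m³, cost = 2.200 $/kg
  option X: M = 23.7 MN·m per $
  option U: M = 19.8 MN·m per $
  option W: M = 11.9 MN·m per $
  option L: M = 6.01 MN·m per $
  option A: M = 4.25 MN·m per $
  option P: M = 0.349 MN·m per $
The maximum is for option X.

option X, M = 23.7 MN·m per $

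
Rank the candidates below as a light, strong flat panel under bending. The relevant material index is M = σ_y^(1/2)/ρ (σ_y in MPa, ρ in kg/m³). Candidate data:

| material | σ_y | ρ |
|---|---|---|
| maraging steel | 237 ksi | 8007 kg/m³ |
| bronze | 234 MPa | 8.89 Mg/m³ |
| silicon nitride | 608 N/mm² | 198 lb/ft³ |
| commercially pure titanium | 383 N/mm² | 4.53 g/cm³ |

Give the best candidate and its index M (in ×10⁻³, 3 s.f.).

In SI units:
  maraging steel: σ_y = 1634 MPa, ρ = 8007 kg/m³
  bronze: σ_y = 234.0 MPa, ρ = 8890 kg/m³
  silicon nitride: σ_y = 608.0 MPa, ρ = 3172 kg/m³
  commercially pure titanium: σ_y = 383.0 MPa, ρ = 4530 kg/m³
  silicon nitride: M = 7.77×10⁻³
  maraging steel: M = 5.05×10⁻³
  commercially pure titanium: M = 4.32×10⁻³
  bronze: M = 1.72×10⁻³
Highest index: silicon nitride.

silicon nitride, M = 7.77×10⁻³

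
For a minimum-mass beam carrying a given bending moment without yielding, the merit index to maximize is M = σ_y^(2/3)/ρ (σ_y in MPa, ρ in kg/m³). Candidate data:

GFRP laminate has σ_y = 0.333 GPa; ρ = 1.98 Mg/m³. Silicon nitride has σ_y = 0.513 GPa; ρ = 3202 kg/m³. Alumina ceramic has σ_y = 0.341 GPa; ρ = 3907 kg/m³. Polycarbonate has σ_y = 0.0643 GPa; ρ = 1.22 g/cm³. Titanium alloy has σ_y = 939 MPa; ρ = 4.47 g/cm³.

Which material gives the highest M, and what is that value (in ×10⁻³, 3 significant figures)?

GFRP laminate, M = 24.3×10⁻³

After converting to SI:
  GFRP laminate: σ_y = 333.0 MPa, ρ = 1980 kg/m³
  silicon nitride: σ_y = 513.0 MPa, ρ = 3202 kg/m³
  alumina ceramic: σ_y = 341.0 MPa, ρ = 3907 kg/m³
  polycarbonate: σ_y = 64.30 MPa, ρ = 1220 kg/m³
  titanium alloy: σ_y = 939.0 MPa, ρ = 4470 kg/m³
  GFRP laminate: M = 24.3×10⁻³
  titanium alloy: M = 21.5×10⁻³
  silicon nitride: M = 20.0×10⁻³
  polycarbonate: M = 13.2×10⁻³
  alumina ceramic: M = 12.5×10⁻³
Highest index: GFRP laminate.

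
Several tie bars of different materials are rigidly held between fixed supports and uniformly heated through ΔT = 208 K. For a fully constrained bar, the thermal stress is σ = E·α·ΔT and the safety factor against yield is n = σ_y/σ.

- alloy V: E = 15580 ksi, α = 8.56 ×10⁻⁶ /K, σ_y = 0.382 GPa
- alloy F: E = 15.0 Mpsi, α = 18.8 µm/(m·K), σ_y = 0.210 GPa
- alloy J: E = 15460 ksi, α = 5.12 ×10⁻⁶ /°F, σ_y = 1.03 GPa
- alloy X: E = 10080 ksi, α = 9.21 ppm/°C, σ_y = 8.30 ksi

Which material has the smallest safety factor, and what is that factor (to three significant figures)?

alloy X, n = 0.430

Per material, after unit conversion:
  alloy V: E = 107.4, α = 8.56, σ_y = 382.0 → σ = 191 MPa, n = 2.00
  alloy F: E = 103.4, α = 18.8, σ_y = 210.0 → σ = 404 MPa, n = 0.519
  alloy J: E = 106.6, α = 9.22, σ_y = 1030 → σ = 204 MPa, n = 5.04
  alloy X: E = 69.50, α = 9.21, σ_y = 57.23 → σ = 133 MPa, n = 0.430
Smallest n: alloy X with n = 0.430.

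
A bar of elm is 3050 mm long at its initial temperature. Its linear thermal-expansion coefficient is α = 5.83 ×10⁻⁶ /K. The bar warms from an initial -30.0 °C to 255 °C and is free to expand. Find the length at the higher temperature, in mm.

ΔT = 255 − (-30.0) = 285.0 K.
ΔL = α·L₀·ΔT = 5.83×10⁻⁶ × 3050 mm × 285.0 K = 5.07 mm.
L = L₀ + ΔL = 3050 + 5.07 = 3055.1 mm.

3055.1 mm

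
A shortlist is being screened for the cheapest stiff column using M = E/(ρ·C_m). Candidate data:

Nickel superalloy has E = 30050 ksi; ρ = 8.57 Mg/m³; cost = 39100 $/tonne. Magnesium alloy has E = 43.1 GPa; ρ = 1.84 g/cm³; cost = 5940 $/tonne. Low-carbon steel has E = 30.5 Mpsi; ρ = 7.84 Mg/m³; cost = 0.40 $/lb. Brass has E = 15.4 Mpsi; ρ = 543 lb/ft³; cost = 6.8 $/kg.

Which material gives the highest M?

In SI units:
  nickel superalloy: E = 207.2 GPa, ρ = 8570 kg/m³, cost = 39.10 $/kg
  magnesium alloy: E = 43.10 GPa, ρ = 1840 kg/m³, cost = 5.940 $/kg
  low-carbon steel: E = 210.3 GPa, ρ = 7840 kg/m³, cost = 0.8818 $/kg
  brass: E = 106.2 GPa, ρ = 8698 kg/m³, cost = 6.800 $/kg
  low-carbon steel: M = 30.4 MN·m per $
  magnesium alloy: M = 3.94 MN·m per $
  brass: M = 1.80 MN·m per $
  nickel superalloy: M = 0.618 MN·m per $
The maximum is for low-carbon steel.

low-carbon steel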